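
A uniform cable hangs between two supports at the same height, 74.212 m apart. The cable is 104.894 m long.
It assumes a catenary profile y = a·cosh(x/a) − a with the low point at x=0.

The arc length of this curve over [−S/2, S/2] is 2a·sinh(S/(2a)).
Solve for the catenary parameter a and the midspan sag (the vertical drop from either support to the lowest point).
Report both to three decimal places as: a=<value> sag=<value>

a=24.900 sag=33.157

seed: a₀ = √(S³/(24(L−S))) = √(74.212³/(24·30.682)) = 23.559374
iter 1: u=1.574999  f(a)=+4.038e+00  f'(a)=-3.311e+00  a ← 23.559374 − (+4.038e+00/-3.311e+00) = 24.779113
iter 2: u=1.497471  f(a)=+3.348e-01  f'(a)=-2.783e+00  a ← 24.779113 − (+3.348e-01/-2.783e+00) = 24.899435
iter 3: u=1.490235  f(a)=+2.761e-03  f'(a)=-2.737e+00  a ← 24.899435 − (+2.761e-03/-2.737e+00) = 24.900443
iter 4: u=1.490174  f(a)=+1.912e-07  f'(a)=-2.736e+00  a ← 24.900443 − (+1.912e-07/-2.736e+00) = 24.900444
iter 5: u=1.490174  f(a)=-2.842e-14  f'(a)=-2.736e+00  a ← 24.900444 − (-2.842e-14/-2.736e+00) = 24.900444
converged: |Δa| < 1e-12 after 5 iterations
sag = a·(cosh(S/(2a)) − 1) = 24.900444·(cosh(1.490174) − 1) = 33.157458
T_max/T_min = cosh(S/(2a)) = 2.331601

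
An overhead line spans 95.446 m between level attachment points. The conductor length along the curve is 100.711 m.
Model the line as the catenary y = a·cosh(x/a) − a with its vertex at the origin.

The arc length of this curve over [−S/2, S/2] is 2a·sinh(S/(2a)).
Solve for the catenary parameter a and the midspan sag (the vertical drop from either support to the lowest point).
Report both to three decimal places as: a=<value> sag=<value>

seed: a₀ = √(S³/(24(L−S))) = √(95.446³/(24·5.265)) = 82.952941
iter 1: u=0.575302  f(a)=+8.782e-02  f'(a)=-1.312e-01  a ← 82.952941 − (+8.782e-02/-1.312e-01) = 83.622335
iter 2: u=0.570697  f(a)=+1.074e-03  f'(a)=-1.280e-01  a ← 83.622335 − (+1.074e-03/-1.280e-01) = 83.630729
iter 3: u=0.570640  f(a)=+1.652e-07  f'(a)=-1.280e-01  a ← 83.630729 − (+1.652e-07/-1.280e-01) = 83.630730
iter 4: u=0.570640  f(a)=+1.421e-14  f'(a)=-1.280e-01  a ← 83.630730 − (+1.421e-14/-1.280e-01) = 83.630730
converged: |Δa| < 1e-12 after 4 iterations
sag = a·(cosh(S/(2a)) − 1) = 83.630730·(cosh(0.570640) − 1) = 13.989838
T_max/T_min = cosh(S/(2a)) = 1.167281

a=83.631 sag=13.990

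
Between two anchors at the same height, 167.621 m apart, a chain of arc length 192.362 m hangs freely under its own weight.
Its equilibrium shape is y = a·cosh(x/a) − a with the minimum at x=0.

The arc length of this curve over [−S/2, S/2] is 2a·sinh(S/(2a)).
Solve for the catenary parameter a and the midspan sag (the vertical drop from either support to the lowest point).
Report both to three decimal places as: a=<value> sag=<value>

seed: a₀ = √(S³/(24(L−S))) = √(167.621³/(24·24.741)) = 89.059119
iter 1: u=0.941066  f(a)=+1.119e+00  f'(a)=-6.064e-01  a ← 89.059119 − (+1.119e+00/-6.064e-01) = 90.904325
iter 2: u=0.921964  f(a)=+3.572e-02  f'(a)=-5.682e-01  a ← 90.904325 − (+3.572e-02/-5.682e-01) = 90.967186
iter 3: u=0.921327  f(a)=+3.906e-05  f'(a)=-5.670e-01  a ← 90.967186 − (+3.906e-05/-5.670e-01) = 90.967255
iter 4: u=0.921326  f(a)=+4.687e-11  f'(a)=-5.670e-01  a ← 90.967255 − (+4.687e-11/-5.670e-01) = 90.967255
converged: |Δa| < 1e-12 after 4 iterations
sag = a·(cosh(S/(2a)) − 1) = 90.967255·(cosh(0.921326) − 1) = 41.417889
T_max/T_min = cosh(S/(2a)) = 1.455305

a=90.967 sag=41.418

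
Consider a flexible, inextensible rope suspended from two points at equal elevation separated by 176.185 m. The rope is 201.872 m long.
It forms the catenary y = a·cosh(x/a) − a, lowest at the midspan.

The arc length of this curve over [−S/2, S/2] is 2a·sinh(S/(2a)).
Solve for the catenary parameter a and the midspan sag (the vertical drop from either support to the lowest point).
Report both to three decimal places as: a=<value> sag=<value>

seed: a₀ = √(S³/(24(L−S))) = √(176.185³/(24·25.687)) = 94.187026
iter 1: u=0.935293  f(a)=+1.147e+00  f'(a)=-5.947e-01  a ← 94.187026 − (+1.147e+00/-5.947e-01) = 96.116148
iter 2: u=0.916521  f(a)=+3.619e-02  f'(a)=-5.577e-01  a ← 96.116148 − (+3.619e-02/-5.577e-01) = 96.181046
iter 3: u=0.915903  f(a)=+3.862e-05  f'(a)=-5.565e-01  a ← 96.181046 − (+3.862e-05/-5.565e-01) = 96.181116
iter 4: u=0.915902  f(a)=+4.411e-11  f'(a)=-5.565e-01  a ← 96.181116 − (+4.411e-11/-5.565e-01) = 96.181116
converged: |Δa| < 1e-12 after 4 iterations
sag = a·(cosh(S/(2a)) − 1) = 96.181116·(cosh(0.915902) − 1) = 43.242279
T_max/T_min = cosh(S/(2a)) = 1.449592

a=96.181 sag=43.242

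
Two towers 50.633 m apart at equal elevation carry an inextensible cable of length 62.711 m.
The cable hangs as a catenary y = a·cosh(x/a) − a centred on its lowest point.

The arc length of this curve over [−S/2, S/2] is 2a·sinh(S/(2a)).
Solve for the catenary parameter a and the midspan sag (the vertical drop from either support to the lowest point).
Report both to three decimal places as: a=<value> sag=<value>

seed: a₀ = √(S³/(24(L−S))) = √(50.633³/(24·12.078)) = 21.161544
iter 1: u=1.196345  f(a)=+8.944e-01  f'(a)=-1.313e+00  a ← 21.161544 − (+8.944e-01/-1.313e+00) = 21.842475
iter 2: u=1.159049  f(a)=+4.498e-02  f'(a)=-1.184e+00  a ← 21.842475 − (+4.498e-02/-1.184e+00) = 21.880456
iter 3: u=1.157037  f(a)=+1.271e-04  f'(a)=-1.178e+00  a ← 21.880456 − (+1.271e-04/-1.178e+00) = 21.880564
iter 4: u=1.157031  f(a)=+1.022e-09  f'(a)=-1.178e+00  a ← 21.880564 − (+1.022e-09/-1.178e+00) = 21.880564
iter 5: u=1.157031  f(a)=+0.000e+00  f'(a)=-1.178e+00  a ← 21.880564 − (+0.000e+00/-1.178e+00) = 21.880564
converged: |Δa| < 1e-12 after 5 iterations
sag = a·(cosh(S/(2a)) − 1) = 21.880564·(cosh(1.157031) − 1) = 16.354583
T_max/T_min = cosh(S/(2a)) = 1.747448

a=21.881 sag=16.355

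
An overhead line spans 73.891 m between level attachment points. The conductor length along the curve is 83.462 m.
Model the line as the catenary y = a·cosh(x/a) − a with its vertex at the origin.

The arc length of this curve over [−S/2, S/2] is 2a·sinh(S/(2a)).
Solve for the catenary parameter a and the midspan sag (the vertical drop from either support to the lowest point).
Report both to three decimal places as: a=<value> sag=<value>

a=42.700 sag=17.006

seed: a₀ = √(S³/(24(L−S))) = √(73.891³/(24·9.571)) = 41.908589
iter 1: u=0.881573  f(a)=+3.789e-01  f'(a)=-4.933e-01  a ← 41.908589 − (+3.789e-01/-4.933e-01) = 42.676698
iter 2: u=0.865707  f(a)=+1.067e-02  f'(a)=-4.658e-01  a ← 42.676698 − (+1.067e-02/-4.658e-01) = 42.699597
iter 3: u=0.865242  f(a)=+8.999e-06  f'(a)=-4.650e-01  a ← 42.699597 − (+8.999e-06/-4.650e-01) = 42.699616
iter 4: u=0.865242  f(a)=+6.423e-12  f'(a)=-4.650e-01  a ← 42.699616 − (+6.423e-12/-4.650e-01) = 42.699616
converged: |Δa| < 1e-12 after 4 iterations
sag = a·(cosh(S/(2a)) − 1) = 42.699616·(cosh(0.865242) − 1) = 17.005774
T_max/T_min = cosh(S/(2a)) = 1.398265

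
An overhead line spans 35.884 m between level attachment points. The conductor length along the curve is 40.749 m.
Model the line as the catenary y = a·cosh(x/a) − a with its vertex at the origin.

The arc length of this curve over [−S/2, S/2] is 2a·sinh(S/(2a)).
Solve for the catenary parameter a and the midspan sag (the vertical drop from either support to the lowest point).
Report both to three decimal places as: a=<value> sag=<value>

seed: a₀ = √(S³/(24(L−S))) = √(35.884³/(24·4.865)) = 19.893181
iter 1: u=0.901917  f(a)=+2.017e-01  f'(a)=-5.301e-01  a ← 19.893181 − (+2.017e-01/-5.301e-01) = 20.273787
iter 2: u=0.884985  f(a)=+5.935e-03  f'(a)=-4.993e-01  a ← 20.273787 − (+5.935e-03/-4.993e-01) = 20.285674
iter 3: u=0.884467  f(a)=+5.483e-06  f'(a)=-4.984e-01  a ← 20.285674 − (+5.483e-06/-4.984e-01) = 20.285685
iter 4: u=0.884466  f(a)=+4.682e-12  f'(a)=-4.984e-01  a ← 20.285685 − (+4.682e-12/-4.984e-01) = 20.285685
converged: |Δa| < 1e-12 after 4 iterations
sag = a·(cosh(S/(2a)) − 1) = 20.285685·(cosh(0.884466) − 1) = 8.465476
T_max/T_min = cosh(S/(2a)) = 1.417313

a=20.286 sag=8.465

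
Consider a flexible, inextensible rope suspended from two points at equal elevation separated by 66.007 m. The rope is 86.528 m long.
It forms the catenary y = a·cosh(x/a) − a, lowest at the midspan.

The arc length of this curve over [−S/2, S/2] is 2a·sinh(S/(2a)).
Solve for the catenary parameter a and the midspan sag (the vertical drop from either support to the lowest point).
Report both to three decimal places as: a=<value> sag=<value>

a=25.219 sag=24.858

seed: a₀ = √(S³/(24(L−S))) = √(66.007³/(24·20.521)) = 24.164628
iter 1: u=1.365777  f(a)=+2.001e+00  f'(a)=-2.037e+00  a ← 24.164628 − (+2.001e+00/-2.037e+00) = 25.146996
iter 2: u=1.312423  f(a)=+1.285e-01  f'(a)=-1.783e+00  a ← 25.146996 − (+1.285e-01/-1.783e+00) = 25.219062
iter 3: u=1.308673  f(a)=+6.103e-04  f'(a)=-1.766e+00  a ← 25.219062 − (+6.103e-04/-1.766e+00) = 25.219408
iter 4: u=1.308655  f(a)=+1.391e-08  f'(a)=-1.766e+00  a ← 25.219408 − (+1.391e-08/-1.766e+00) = 25.219408
iter 5: u=1.308655  f(a)=+0.000e+00  f'(a)=-1.766e+00  a ← 25.219408 − (+0.000e+00/-1.766e+00) = 25.219408
converged: |Δa| < 1e-12 after 5 iterations
sag = a·(cosh(S/(2a)) − 1) = 25.219408·(cosh(1.308655) − 1) = 24.858454
T_max/T_min = cosh(S/(2a)) = 1.985687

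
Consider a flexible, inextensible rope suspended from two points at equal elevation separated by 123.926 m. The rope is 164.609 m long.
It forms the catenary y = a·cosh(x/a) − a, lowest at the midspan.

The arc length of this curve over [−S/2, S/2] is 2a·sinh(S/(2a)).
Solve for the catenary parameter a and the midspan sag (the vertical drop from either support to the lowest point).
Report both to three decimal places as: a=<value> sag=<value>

a=46.178 sag=48.196

seed: a₀ = √(S³/(24(L−S))) = √(123.926³/(24·40.683)) = 44.150085
iter 1: u=1.403463  f(a)=+4.200e+00  f'(a)=-2.232e+00  a ← 44.150085 − (+4.200e+00/-2.232e+00) = 46.031357
iter 2: u=1.346104  f(a)=+2.834e-01  f'(a)=-1.940e+00  a ← 46.031357 − (+2.834e-01/-1.940e+00) = 46.177382
iter 3: u=1.341847  f(a)=+1.496e-03  f'(a)=-1.920e+00  a ← 46.177382 − (+1.496e-03/-1.920e+00) = 46.178162
iter 4: u=1.341825  f(a)=+4.220e-08  f'(a)=-1.920e+00  a ← 46.178162 − (+4.220e-08/-1.920e+00) = 46.178162
iter 5: u=1.341825  f(a)=-5.684e-14  f'(a)=-1.920e+00  a ← 46.178162 − (-5.684e-14/-1.920e+00) = 46.178162
converged: |Δa| < 1e-12 after 5 iterations
sag = a·(cosh(S/(2a)) − 1) = 46.178162·(cosh(1.341825) − 1) = 48.195846
T_max/T_min = cosh(S/(2a)) = 2.043693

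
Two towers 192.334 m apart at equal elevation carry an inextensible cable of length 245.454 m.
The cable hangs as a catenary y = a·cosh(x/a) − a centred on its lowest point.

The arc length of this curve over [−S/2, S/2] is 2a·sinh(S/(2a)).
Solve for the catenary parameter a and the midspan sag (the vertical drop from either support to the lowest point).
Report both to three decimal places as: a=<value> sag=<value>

seed: a₀ = √(S³/(24(L−S))) = √(192.334³/(24·53.120)) = 74.704961
iter 1: u=1.287291  f(a)=+4.579e+00  f'(a)=-1.672e+00  a ← 74.704961 − (+4.579e+00/-1.672e+00) = 77.443321
iter 2: u=1.241773  f(a)=+2.638e-01  f'(a)=-1.485e+00  a ← 77.443321 − (+2.638e-01/-1.485e+00) = 77.621029
iter 3: u=1.238930  f(a)=+9.942e-04  f'(a)=-1.473e+00  a ← 77.621029 − (+9.942e-04/-1.473e+00) = 77.621703
iter 4: u=1.238919  f(a)=+1.424e-08  f'(a)=-1.473e+00  a ← 77.621703 − (+1.424e-08/-1.473e+00) = 77.621703
iter 5: u=1.238919  f(a)=+0.000e+00  f'(a)=-1.473e+00  a ← 77.621703 − (+0.000e+00/-1.473e+00) = 77.621703
converged: |Δa| < 1e-12 after 5 iterations
sag = a·(cosh(S/(2a)) − 1) = 77.621703·(cosh(1.238919) − 1) = 67.592089
T_max/T_min = cosh(S/(2a)) = 1.870789

a=77.622 sag=67.592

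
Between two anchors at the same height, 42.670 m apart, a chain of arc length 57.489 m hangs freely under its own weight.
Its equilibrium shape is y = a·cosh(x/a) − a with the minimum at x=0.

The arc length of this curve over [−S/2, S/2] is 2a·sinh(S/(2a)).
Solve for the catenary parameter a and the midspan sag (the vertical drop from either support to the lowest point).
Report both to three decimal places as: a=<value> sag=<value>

seed: a₀ = √(S³/(24(L−S))) = √(42.670³/(24·14.819)) = 14.779811
iter 1: u=1.443523  f(a)=+1.623e+00  f'(a)=-2.455e+00  a ← 14.779811 − (+1.623e+00/-2.455e+00) = 15.440708
iter 2: u=1.381737  f(a)=+1.152e-01  f'(a)=-2.118e+00  a ← 15.440708 − (+1.152e-01/-2.118e+00) = 15.495094
iter 3: u=1.376887  f(a)=+6.786e-04  f'(a)=-2.093e+00  a ← 15.495094 − (+6.786e-04/-2.093e+00) = 15.495418
iter 4: u=1.376859  f(a)=+2.385e-08  f'(a)=-2.093e+00  a ← 15.495418 − (+2.385e-08/-2.093e+00) = 15.495418
iter 5: u=1.376859  f(a)=+0.000e+00  f'(a)=-2.093e+00  a ← 15.495418 − (+0.000e+00/-2.093e+00) = 15.495418
converged: |Δa| < 1e-12 after 5 iterations
sag = a·(cosh(S/(2a)) − 1) = 15.495418·(cosh(1.376859) − 1) = 17.159662
T_max/T_min = cosh(S/(2a)) = 2.107402

a=15.495 sag=17.160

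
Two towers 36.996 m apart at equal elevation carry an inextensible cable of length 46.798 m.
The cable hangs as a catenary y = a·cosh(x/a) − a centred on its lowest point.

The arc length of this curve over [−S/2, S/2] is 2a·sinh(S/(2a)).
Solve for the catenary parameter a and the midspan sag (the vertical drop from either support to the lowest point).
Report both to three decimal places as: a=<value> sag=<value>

a=15.222 sag=12.693

seed: a₀ = √(S³/(24(L−S))) = √(36.996³/(24·9.802)) = 14.671320
iter 1: u=1.260827  f(a)=+8.093e-01  f'(a)=-1.561e+00  a ← 14.671320 − (+8.093e-01/-1.561e+00) = 15.189724
iter 2: u=1.217797  f(a)=+4.487e-02  f'(a)=-1.392e+00  a ← 15.189724 − (+4.487e-02/-1.392e+00) = 15.221951
iter 3: u=1.215219  f(a)=+1.559e-04  f'(a)=-1.383e+00  a ← 15.221951 − (+1.559e-04/-1.383e+00) = 15.222064
iter 4: u=1.215210  f(a)=+1.895e-09  f'(a)=-1.383e+00  a ← 15.222064 − (+1.895e-09/-1.383e+00) = 15.222064
iter 5: u=1.215210  f(a)=-7.105e-15  f'(a)=-1.383e+00  a ← 15.222064 − (-7.105e-15/-1.383e+00) = 15.222064
converged: |Δa| < 1e-12 after 5 iterations
sag = a·(cosh(S/(2a)) − 1) = 15.222064·(cosh(1.215210) − 1) = 12.692528
T_max/T_min = cosh(S/(2a)) = 1.833824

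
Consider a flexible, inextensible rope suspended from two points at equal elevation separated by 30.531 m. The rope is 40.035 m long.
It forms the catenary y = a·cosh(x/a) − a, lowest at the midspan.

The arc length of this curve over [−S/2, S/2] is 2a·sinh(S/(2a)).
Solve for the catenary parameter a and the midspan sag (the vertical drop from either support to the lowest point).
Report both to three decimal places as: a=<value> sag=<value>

a=11.658 sag=11.507

seed: a₀ = √(S³/(24(L−S))) = √(30.531³/(24·9.504)) = 11.169988
iter 1: u=1.366653  f(a)=+9.281e-01  f'(a)=-2.041e+00  a ← 11.169988 − (+9.281e-01/-2.041e+00) = 11.624589
iter 2: u=1.313208  f(a)=+5.966e-02  f'(a)=-1.787e+00  a ← 11.624589 − (+5.966e-02/-1.787e+00) = 11.657982
iter 3: u=1.309446  f(a)=+2.841e-04  f'(a)=-1.770e+00  a ← 11.657982 − (+2.841e-04/-1.770e+00) = 11.658143
iter 4: u=1.309428  f(a)=+6.507e-09  f'(a)=-1.770e+00  a ← 11.658143 − (+6.507e-09/-1.770e+00) = 11.658143
iter 5: u=1.309428  f(a)=-7.105e-15  f'(a)=-1.770e+00  a ← 11.658143 − (-7.105e-15/-1.770e+00) = 11.658143
converged: |Δa| < 1e-12 after 5 iterations
sag = a·(cosh(S/(2a)) − 1) = 11.658143·(cosh(1.309428) − 1) = 11.506757
T_max/T_min = cosh(S/(2a)) = 1.987015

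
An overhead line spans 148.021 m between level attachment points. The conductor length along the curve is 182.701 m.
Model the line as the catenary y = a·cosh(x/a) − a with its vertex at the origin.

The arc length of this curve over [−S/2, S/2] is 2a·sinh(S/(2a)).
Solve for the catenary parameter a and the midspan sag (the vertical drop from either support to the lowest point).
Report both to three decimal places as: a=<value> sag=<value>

seed: a₀ = √(S³/(24(L−S))) = √(148.021³/(24·34.680)) = 62.422310
iter 1: u=1.185642  f(a)=+2.521e+00  f'(a)=-1.275e+00  a ← 62.422310 − (+2.521e+00/-1.275e+00) = 64.398776
iter 2: u=1.149253  f(a)=+1.247e-01  f'(a)=-1.152e+00  a ← 64.398776 − (+1.247e-01/-1.152e+00) = 64.506996
iter 3: u=1.147325  f(a)=+3.401e-04  f'(a)=-1.146e+00  a ← 64.506996 − (+3.401e-04/-1.146e+00) = 64.507292
iter 4: u=1.147320  f(a)=+2.546e-09  f'(a)=-1.146e+00  a ← 64.507292 − (+2.546e-09/-1.146e+00) = 64.507292
iter 5: u=1.147320  f(a)=+0.000e+00  f'(a)=-1.146e+00  a ← 64.507292 − (+0.000e+00/-1.146e+00) = 64.507292
converged: |Δa| < 1e-12 after 5 iterations
sag = a·(cosh(S/(2a)) − 1) = 64.507292·(cosh(1.147320) − 1) = 47.323404
T_max/T_min = cosh(S/(2a)) = 1.733613

a=64.507 sag=47.323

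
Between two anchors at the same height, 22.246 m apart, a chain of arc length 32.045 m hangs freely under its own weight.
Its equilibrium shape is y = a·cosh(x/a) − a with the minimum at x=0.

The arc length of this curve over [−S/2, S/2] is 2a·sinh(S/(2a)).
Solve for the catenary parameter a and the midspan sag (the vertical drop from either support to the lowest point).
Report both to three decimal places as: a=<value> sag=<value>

seed: a₀ = √(S³/(24(L−S))) = √(22.246³/(24·9.799)) = 6.841974
iter 1: u=1.625700  f(a)=+1.379e+00  f'(a)=-3.696e+00  a ← 6.841974 − (+1.379e+00/-3.696e+00) = 7.215151
iter 2: u=1.541617  f(a)=+1.209e-01  f'(a)=-3.075e+00  a ← 7.215151 − (+1.209e-01/-3.075e+00) = 7.254474
iter 3: u=1.533261  f(a)=+1.126e-03  f'(a)=-3.017e+00  a ← 7.254474 − (+1.126e-03/-3.017e+00) = 7.254847
iter 4: u=1.533182  f(a)=+9.961e-08  f'(a)=-3.017e+00  a ← 7.254847 − (+9.961e-08/-3.017e+00) = 7.254847
iter 5: u=1.533182  f(a)=+7.105e-15  f'(a)=-3.017e+00  a ← 7.254847 − (+7.105e-15/-3.017e+00) = 7.254847
converged: |Δa| < 1e-12 after 5 iterations
sag = a·(cosh(S/(2a)) − 1) = 7.254847·(cosh(1.533182) − 1) = 10.333596
T_max/T_min = cosh(S/(2a)) = 2.424371

a=7.255 sag=10.334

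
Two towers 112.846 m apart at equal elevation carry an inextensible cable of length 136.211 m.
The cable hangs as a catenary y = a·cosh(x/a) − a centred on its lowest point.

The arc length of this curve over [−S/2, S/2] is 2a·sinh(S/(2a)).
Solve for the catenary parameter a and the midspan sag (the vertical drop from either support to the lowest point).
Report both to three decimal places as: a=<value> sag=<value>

a=52.125 sag=33.639

seed: a₀ = √(S³/(24(L−S))) = √(112.846³/(24·23.365)) = 50.622168
iter 1: u=1.114591  f(a)=+1.495e+00  f'(a)=-1.043e+00  a ← 50.622168 − (+1.495e+00/-1.043e+00) = 52.055543
iter 2: u=1.083900  f(a)=+6.585e-02  f'(a)=-9.530e-01  a ← 52.055543 − (+6.585e-02/-9.530e-01) = 52.124643
iter 3: u=1.082463  f(a)=+1.408e-04  f'(a)=-9.489e-01  a ← 52.124643 − (+1.408e-04/-9.489e-01) = 52.124791
iter 4: u=1.082460  f(a)=+6.465e-10  f'(a)=-9.489e-01  a ← 52.124791 − (+6.465e-10/-9.489e-01) = 52.124791
iter 5: u=1.082460  f(a)=+0.000e+00  f'(a)=-9.489e-01  a ← 52.124791 − (+0.000e+00/-9.489e-01) = 52.124791
converged: |Δa| < 1e-12 after 5 iterations
sag = a·(cosh(S/(2a)) − 1) = 52.124791·(cosh(1.082460) − 1) = 33.638563
T_max/T_min = cosh(S/(2a)) = 1.645347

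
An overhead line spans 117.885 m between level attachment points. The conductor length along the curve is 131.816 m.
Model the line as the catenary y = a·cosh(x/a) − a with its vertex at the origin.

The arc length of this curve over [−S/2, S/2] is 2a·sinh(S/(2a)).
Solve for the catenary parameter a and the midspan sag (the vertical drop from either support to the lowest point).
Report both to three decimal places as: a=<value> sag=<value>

seed: a₀ = √(S³/(24(L−S))) = √(117.885³/(24·13.931)) = 69.998874
iter 1: u=0.842049  f(a)=+5.023e-01  f'(a)=-4.270e-01  a ← 69.998874 − (+5.023e-01/-4.270e-01) = 71.175288
iter 2: u=0.828132  f(a)=+1.294e-02  f'(a)=-4.052e-01  a ← 71.175288 − (+1.294e-02/-4.052e-01) = 71.207227
iter 3: u=0.827760  f(a)=+9.097e-06  f'(a)=-4.047e-01  a ← 71.207227 − (+9.097e-06/-4.047e-01) = 71.207250
iter 4: u=0.827760  f(a)=+4.519e-12  f'(a)=-4.047e-01  a ← 71.207250 − (+4.519e-12/-4.047e-01) = 71.207250
converged: |Δa| < 1e-12 after 4 iterations
sag = a·(cosh(S/(2a)) − 1) = 71.207250·(cosh(0.827760) − 1) = 25.820256
T_max/T_min = cosh(S/(2a)) = 1.362607

a=71.207 sag=25.820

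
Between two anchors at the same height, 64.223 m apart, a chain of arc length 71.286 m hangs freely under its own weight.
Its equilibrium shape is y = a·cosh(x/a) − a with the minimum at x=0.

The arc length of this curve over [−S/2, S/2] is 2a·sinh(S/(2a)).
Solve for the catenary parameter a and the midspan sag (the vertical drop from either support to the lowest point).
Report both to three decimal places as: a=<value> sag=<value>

seed: a₀ = √(S³/(24(L−S))) = √(64.223³/(24·7.063)) = 39.530805
iter 1: u=0.812316  f(a)=+2.367e-01  f'(a)=-3.815e-01  a ← 39.530805 − (+2.367e-01/-3.815e-01) = 40.151339
iter 2: u=0.799762  f(a)=+5.689e-03  f'(a)=-3.633e-01  a ← 40.151339 − (+5.689e-03/-3.633e-01) = 40.166996
iter 3: u=0.799450  f(a)=+3.465e-06  f'(a)=-3.629e-01  a ← 40.166996 − (+3.465e-06/-3.629e-01) = 40.167006
iter 4: u=0.799450  f(a)=+1.293e-12  f'(a)=-3.629e-01  a ← 40.167006 − (+1.293e-12/-3.629e-01) = 40.167006
converged: |Δa| < 1e-12 after 4 iterations
sag = a·(cosh(S/(2a)) − 1) = 40.167006·(cosh(0.799450) − 1) = 13.534128
T_max/T_min = cosh(S/(2a)) = 1.336946

a=40.167 sag=13.534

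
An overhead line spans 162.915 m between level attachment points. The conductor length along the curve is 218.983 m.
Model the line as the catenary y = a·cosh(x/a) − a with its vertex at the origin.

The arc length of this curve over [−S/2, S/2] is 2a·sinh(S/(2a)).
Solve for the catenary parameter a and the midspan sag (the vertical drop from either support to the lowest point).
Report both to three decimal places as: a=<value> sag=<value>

a=59.408 sag=65.162

seed: a₀ = √(S³/(24(L−S))) = √(162.915³/(24·56.068)) = 56.686345
iter 1: u=1.436986  f(a)=+6.082e+00  f'(a)=-2.418e+00  a ← 56.686345 − (+6.082e+00/-2.418e+00) = 59.201576
iter 2: u=1.375935  f(a)=+4.282e-01  f'(a)=-2.088e+00  a ← 59.201576 − (+4.282e-01/-2.088e+00) = 59.406615
iter 3: u=1.371186  f(a)=+2.478e-03  f'(a)=-2.064e+00  a ← 59.406615 − (+2.478e-03/-2.064e+00) = 59.407815
iter 4: u=1.371158  f(a)=+8.407e-08  f'(a)=-2.064e+00  a ← 59.407815 − (+8.407e-08/-2.064e+00) = 59.407815
iter 5: u=1.371158  f(a)=+2.842e-14  f'(a)=-2.064e+00  a ← 59.407815 − (+2.842e-14/-2.064e+00) = 59.407815
converged: |Δa| < 1e-12 after 5 iterations
sag = a·(cosh(S/(2a)) − 1) = 59.407815·(cosh(1.371158) − 1) = 65.162153
T_max/T_min = cosh(S/(2a)) = 2.096862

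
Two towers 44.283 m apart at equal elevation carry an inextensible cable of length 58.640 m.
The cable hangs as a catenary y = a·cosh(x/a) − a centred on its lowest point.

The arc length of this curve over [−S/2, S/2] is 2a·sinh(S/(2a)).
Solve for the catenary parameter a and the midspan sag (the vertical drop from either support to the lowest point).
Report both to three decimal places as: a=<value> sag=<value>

seed: a₀ = √(S³/(24(L−S))) = √(44.283³/(24·14.357)) = 15.875159
iter 1: u=1.394726  f(a)=+1.463e+00  f'(a)=-2.186e+00  a ← 15.875159 − (+1.463e+00/-2.186e+00) = 16.544376
iter 2: u=1.338310  f(a)=+9.759e-02  f'(a)=-1.903e+00  a ← 16.544376 − (+9.759e-02/-1.903e+00) = 16.595652
iter 3: u=1.334175  f(a)=+5.029e-04  f'(a)=-1.884e+00  a ← 16.595652 − (+5.029e-04/-1.884e+00) = 16.595919
iter 4: u=1.334153  f(a)=+1.351e-08  f'(a)=-1.883e+00  a ← 16.595919 − (+1.351e-08/-1.883e+00) = 16.595919
iter 5: u=1.334153  f(a)=+0.000e+00  f'(a)=-1.883e+00  a ← 16.595919 − (+0.000e+00/-1.883e+00) = 16.595919
converged: |Δa| < 1e-12 after 5 iterations
sag = a·(cosh(S/(2a)) − 1) = 16.595919·(cosh(1.334153) − 1) = 17.095132
T_max/T_min = cosh(S/(2a)) = 2.030081

a=16.596 sag=17.095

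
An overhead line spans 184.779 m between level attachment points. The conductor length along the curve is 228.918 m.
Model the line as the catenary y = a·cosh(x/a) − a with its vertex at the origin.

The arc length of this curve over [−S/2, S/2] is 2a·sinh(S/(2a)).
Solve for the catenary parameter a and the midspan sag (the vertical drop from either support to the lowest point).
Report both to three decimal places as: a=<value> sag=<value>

seed: a₀ = √(S³/(24(L−S))) = √(184.779³/(24·44.139)) = 77.172408
iter 1: u=1.197183  f(a)=+3.273e+00  f'(a)=-1.316e+00  a ← 77.172408 − (+3.273e+00/-1.316e+00) = 79.658762
iter 2: u=1.159816  f(a)=+1.648e-01  f'(a)=-1.187e+00  a ← 79.658762 − (+1.648e-01/-1.187e+00) = 79.797648
iter 3: u=1.157797  f(a)=+4.672e-04  f'(a)=-1.180e+00  a ← 79.797648 − (+4.672e-04/-1.180e+00) = 79.798044
iter 4: u=1.157792  f(a)=+3.776e-09  f'(a)=-1.180e+00  a ← 79.798044 − (+3.776e-09/-1.180e+00) = 79.798044
iter 5: u=1.157792  f(a)=+0.000e+00  f'(a)=-1.180e+00  a ← 79.798044 − (+0.000e+00/-1.180e+00) = 79.798044
converged: |Δa| < 1e-12 after 5 iterations
sag = a·(cosh(S/(2a)) − 1) = 79.798044·(cosh(1.157792) − 1) = 59.731847
T_max/T_min = cosh(S/(2a)) = 1.748538

a=79.798 sag=59.732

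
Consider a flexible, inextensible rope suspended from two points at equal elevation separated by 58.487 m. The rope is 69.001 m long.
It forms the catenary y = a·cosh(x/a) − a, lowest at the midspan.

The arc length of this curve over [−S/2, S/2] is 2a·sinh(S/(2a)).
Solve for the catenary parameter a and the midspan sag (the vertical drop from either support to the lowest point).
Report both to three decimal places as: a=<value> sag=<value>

seed: a₀ = √(S³/(24(L−S))) = √(58.487³/(24·10.514)) = 28.157845
iter 1: u=1.038556  f(a)=+5.818e-01  f'(a)=-8.305e-01  a ← 28.157845 − (+5.818e-01/-8.305e-01) = 28.858384
iter 2: u=1.013345  f(a)=+2.242e-02  f'(a)=-7.676e-01  a ← 28.858384 − (+2.242e-02/-7.676e-01) = 28.887591
iter 3: u=1.012320  f(a)=+3.625e-05  f'(a)=-7.651e-01  a ← 28.887591 − (+3.625e-05/-7.651e-01) = 28.887639
iter 4: u=1.012319  f(a)=+9.508e-11  f'(a)=-7.651e-01  a ← 28.887639 − (+9.508e-11/-7.651e-01) = 28.887639
iter 5: u=1.012319  f(a)=+0.000e+00  f'(a)=-7.651e-01  a ← 28.887639 − (+0.000e+00/-7.651e-01) = 28.887639
converged: |Δa| < 1e-12 after 5 iterations
sag = a·(cosh(S/(2a)) − 1) = 28.887639·(cosh(1.012319) − 1) = 16.109919
T_max/T_min = cosh(S/(2a)) = 1.557675

a=28.888 sag=16.110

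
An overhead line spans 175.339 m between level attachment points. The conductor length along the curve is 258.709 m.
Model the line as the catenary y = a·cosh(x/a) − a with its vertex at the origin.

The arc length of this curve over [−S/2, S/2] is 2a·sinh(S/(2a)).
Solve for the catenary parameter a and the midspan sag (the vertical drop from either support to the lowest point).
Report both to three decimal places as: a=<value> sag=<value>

seed: a₀ = √(S³/(24(L−S))) = √(175.339³/(24·83.370)) = 51.904769
iter 1: u=1.689045  f(a)=+1.273e+01  f'(a)=-4.227e+00  a ← 51.904769 − (+1.273e+01/-4.227e+00) = 54.916778
iter 2: u=1.596406  f(a)=+1.192e+00  f'(a)=-3.470e+00  a ← 54.916778 − (+1.192e+00/-3.470e+00) = 55.260474
iter 3: u=1.586478  f(a)=+1.285e-02  f'(a)=-3.395e+00  a ← 55.260474 − (+1.285e-02/-3.395e+00) = 55.264258
iter 4: u=1.586369  f(a)=+1.526e-06  f'(a)=-3.394e+00  a ← 55.264258 − (+1.526e-06/-3.394e+00) = 55.264258
iter 5: u=1.586369  f(a)=+5.684e-14  f'(a)=-3.394e+00  a ← 55.264258 − (+5.684e-14/-3.394e+00) = 55.264258
converged: |Δa| < 1e-12 after 5 iterations
sag = a·(cosh(S/(2a)) − 1) = 55.264258·(cosh(1.586369) − 1) = 85.401036
T_max/T_min = cosh(S/(2a)) = 2.545321

a=55.264 sag=85.401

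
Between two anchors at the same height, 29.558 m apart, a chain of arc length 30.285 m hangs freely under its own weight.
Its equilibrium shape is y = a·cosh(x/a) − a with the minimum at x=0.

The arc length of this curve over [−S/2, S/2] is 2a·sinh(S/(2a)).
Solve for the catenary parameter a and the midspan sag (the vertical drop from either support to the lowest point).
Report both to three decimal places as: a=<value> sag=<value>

a=38.613 sag=2.863

seed: a₀ = √(S³/(24(L−S))) = √(29.558³/(24·0.727)) = 38.471555
iter 1: u=0.384154  f(a)=+5.383e-03  f'(a)=-3.835e-02  a ← 38.471555 − (+5.383e-03/-3.835e-02) = 38.611908
iter 2: u=0.382758  f(a)=+2.960e-05  f'(a)=-3.793e-02  a ← 38.611908 − (+2.960e-05/-3.793e-02) = 38.612688
iter 3: u=0.382750  f(a)=+9.061e-10  f'(a)=-3.793e-02  a ← 38.612688 − (+9.061e-10/-3.793e-02) = 38.612688
iter 4: u=0.382750  f(a)=-3.553e-15  f'(a)=-3.793e-02  a ← 38.612688 − (-3.553e-15/-3.793e-02) = 38.612688
converged: |Δa| < 1e-12 after 4 iterations
sag = a·(cosh(S/(2a)) − 1) = 38.612688·(cosh(0.382750) − 1) = 2.863028
T_max/T_min = cosh(S/(2a)) = 1.074147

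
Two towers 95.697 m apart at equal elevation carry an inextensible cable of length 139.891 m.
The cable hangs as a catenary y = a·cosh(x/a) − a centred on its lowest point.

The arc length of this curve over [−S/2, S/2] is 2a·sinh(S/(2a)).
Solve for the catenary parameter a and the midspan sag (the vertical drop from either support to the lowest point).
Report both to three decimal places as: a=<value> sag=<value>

a=30.556 sag=45.772

seed: a₀ = √(S³/(24(L−S))) = √(95.697³/(24·44.194)) = 28.744861
iter 1: u=1.664593  f(a)=+6.543e+00  f'(a)=-4.016e+00  a ← 28.744861 − (+6.543e+00/-4.016e+00) = 30.374129
iter 2: u=1.575304  f(a)=+5.975e-01  f'(a)=-3.313e+00  a ← 30.374129 − (+5.975e-01/-3.313e+00) = 30.554478
iter 3: u=1.566006  f(a)=+6.089e-03  f'(a)=-3.246e+00  a ← 30.554478 − (+6.089e-03/-3.246e+00) = 30.556354
iter 4: u=1.565910  f(a)=+6.465e-07  f'(a)=-3.245e+00  a ← 30.556354 − (+6.465e-07/-3.245e+00) = 30.556354
iter 5: u=1.565910  f(a)=+0.000e+00  f'(a)=-3.245e+00  a ← 30.556354 − (+0.000e+00/-3.245e+00) = 30.556354
converged: |Δa| < 1e-12 after 5 iterations
sag = a·(cosh(S/(2a)) − 1) = 30.556354·(cosh(1.565910) − 1) = 45.772302
T_max/T_min = cosh(S/(2a)) = 2.497963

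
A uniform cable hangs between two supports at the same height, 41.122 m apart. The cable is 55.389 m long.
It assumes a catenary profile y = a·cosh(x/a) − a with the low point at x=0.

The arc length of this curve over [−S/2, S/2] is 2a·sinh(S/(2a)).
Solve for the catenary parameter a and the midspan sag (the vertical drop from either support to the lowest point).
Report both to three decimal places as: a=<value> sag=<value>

seed: a₀ = √(S³/(24(L−S))) = √(41.122³/(24·14.267)) = 14.250805
iter 1: u=1.442796  f(a)=+1.561e+00  f'(a)=-2.451e+00  a ← 14.250805 − (+1.561e+00/-2.451e+00) = 14.887498
iter 2: u=1.381092  f(a)=+1.107e-01  f'(a)=-2.115e+00  a ← 14.887498 − (+1.107e-01/-2.115e+00) = 14.939838
iter 3: u=1.376253  f(a)=+6.507e-04  f'(a)=-2.090e+00  a ← 14.939838 − (+6.507e-04/-2.090e+00) = 14.940149
iter 4: u=1.376225  f(a)=+2.278e-08  f'(a)=-2.090e+00  a ← 14.940149 − (+2.278e-08/-2.090e+00) = 14.940149
iter 5: u=1.376225  f(a)=-1.421e-14  f'(a)=-2.090e+00  a ← 14.940149 − (-1.421e-14/-2.090e+00) = 14.940149
converged: |Δa| < 1e-12 after 5 iterations
sag = a·(cosh(S/(2a)) − 1) = 14.940149·(cosh(1.376225) − 1) = 16.527189
T_max/T_min = cosh(S/(2a)) = 2.106227

a=14.940 sag=16.527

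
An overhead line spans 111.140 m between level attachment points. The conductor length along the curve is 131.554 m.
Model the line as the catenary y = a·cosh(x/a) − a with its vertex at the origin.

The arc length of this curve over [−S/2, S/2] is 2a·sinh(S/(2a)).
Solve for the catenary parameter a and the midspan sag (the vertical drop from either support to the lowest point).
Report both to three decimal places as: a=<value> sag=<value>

seed: a₀ = √(S³/(24(L−S))) = √(111.140³/(24·20.414)) = 52.934146
iter 1: u=1.049795  f(a)=+1.155e+00  f'(a)=-8.597e-01  a ← 52.934146 − (+1.155e+00/-8.597e-01) = 54.277446
iter 2: u=1.023814  f(a)=+4.542e-02  f'(a)=-7.933e-01  a ← 54.277446 − (+4.542e-02/-7.933e-01) = 54.334702
iter 3: u=1.022735  f(a)=+7.663e-05  f'(a)=-7.906e-01  a ← 54.334702 − (+7.663e-05/-7.906e-01) = 54.334799
iter 4: u=1.022733  f(a)=+2.189e-10  f'(a)=-7.906e-01  a ← 54.334799 − (+2.189e-10/-7.906e-01) = 54.334799
iter 5: u=1.022733  f(a)=+0.000e+00  f'(a)=-7.906e-01  a ← 54.334799 − (+0.000e+00/-7.906e-01) = 54.334799
converged: |Δa| < 1e-12 after 5 iterations
sag = a·(cosh(S/(2a)) − 1) = 54.334799·(cosh(1.022733) − 1) = 30.981577
T_max/T_min = cosh(S/(2a)) = 1.570198

a=54.335 sag=30.982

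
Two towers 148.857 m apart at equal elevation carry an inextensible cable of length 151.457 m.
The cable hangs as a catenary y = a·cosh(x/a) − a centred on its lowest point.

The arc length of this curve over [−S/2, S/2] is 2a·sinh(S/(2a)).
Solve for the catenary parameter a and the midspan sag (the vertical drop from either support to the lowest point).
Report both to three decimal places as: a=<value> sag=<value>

seed: a₀ = √(S³/(24(L−S))) = √(148.857³/(24·2.600)) = 229.911978
iter 1: u=0.323726  f(a)=+1.366e-02  f'(a)=-2.286e-02  a ← 229.911978 − (+1.366e-02/-2.286e-02) = 230.509559
iter 2: u=0.322887  f(a)=+5.343e-05  f'(a)=-2.268e-02  a ← 230.509559 − (+5.343e-05/-2.268e-02) = 230.511915
iter 3: u=0.322884  f(a)=+8.249e-10  f'(a)=-2.268e-02  a ← 230.511915 − (+8.249e-10/-2.268e-02) = 230.511915
iter 4: u=0.322884  f(a)=+5.684e-14  f'(a)=-2.268e-02  a ← 230.511915 − (+5.684e-14/-2.268e-02) = 230.511915
converged: |Δa| < 1e-12 after 4 iterations
sag = a·(cosh(S/(2a)) − 1) = 230.511915·(cosh(0.322884) − 1) = 12.120623
T_max/T_min = cosh(S/(2a)) = 1.052581

a=230.512 sag=12.121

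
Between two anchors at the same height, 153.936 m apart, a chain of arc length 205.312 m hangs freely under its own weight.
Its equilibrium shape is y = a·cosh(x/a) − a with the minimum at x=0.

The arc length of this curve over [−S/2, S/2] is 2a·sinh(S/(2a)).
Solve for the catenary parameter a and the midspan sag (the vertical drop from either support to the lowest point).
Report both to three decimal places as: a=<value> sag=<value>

a=56.928 sag=60.456

seed: a₀ = √(S³/(24(L−S))) = √(153.936³/(24·51.376)) = 54.390685
iter 1: u=1.415095  f(a)=+5.396e+00  f'(a)=-2.296e+00  a ← 54.390685 − (+5.396e+00/-2.296e+00) = 56.741434
iter 2: u=1.356469  f(a)=+3.696e-01  f'(a)=-1.991e+00  a ← 56.741434 − (+3.696e-01/-1.991e+00) = 56.927053
iter 3: u=1.352046  f(a)=+2.015e-03  f'(a)=-1.969e+00  a ← 56.927053 − (+2.015e-03/-1.969e+00) = 56.928076
iter 4: u=1.352022  f(a)=+6.063e-08  f'(a)=-1.969e+00  a ← 56.928076 − (+6.063e-08/-1.969e+00) = 56.928077
iter 5: u=1.352022  f(a)=+0.000e+00  f'(a)=-1.969e+00  a ← 56.928077 − (+0.000e+00/-1.969e+00) = 56.928077
converged: |Δa| < 1e-12 after 5 iterations
sag = a·(cosh(S/(2a)) − 1) = 56.928077·(cosh(1.352022) − 1) = 60.456165
T_max/T_min = cosh(S/(2a)) = 2.061974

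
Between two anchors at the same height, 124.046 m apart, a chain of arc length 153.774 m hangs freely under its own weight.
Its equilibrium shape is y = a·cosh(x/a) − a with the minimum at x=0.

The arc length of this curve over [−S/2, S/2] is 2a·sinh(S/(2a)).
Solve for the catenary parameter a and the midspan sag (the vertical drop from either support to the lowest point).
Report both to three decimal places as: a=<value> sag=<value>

a=53.488 sag=40.174

seed: a₀ = √(S³/(24(L−S))) = √(124.046³/(24·29.728)) = 51.723235
iter 1: u=1.199132  f(a)=+2.212e+00  f'(a)=-1.324e+00  a ← 51.723235 − (+2.212e+00/-1.324e+00) = 53.394530
iter 2: u=1.161598  f(a)=+1.117e-01  f'(a)=-1.193e+00  a ← 53.394530 − (+1.117e-01/-1.193e+00) = 53.488201
iter 3: u=1.159564  f(a)=+3.187e-04  f'(a)=-1.186e+00  a ← 53.488201 − (+3.187e-04/-1.186e+00) = 53.488470
iter 4: u=1.159558  f(a)=+2.609e-09  f'(a)=-1.186e+00  a ← 53.488470 − (+2.609e-09/-1.186e+00) = 53.488470
iter 5: u=1.159558  f(a)=+0.000e+00  f'(a)=-1.186e+00  a ← 53.488470 − (+0.000e+00/-1.186e+00) = 53.488470
converged: |Δa| < 1e-12 after 5 iterations
sag = a·(cosh(S/(2a)) − 1) = 53.488470·(cosh(1.159558) − 1) = 40.173834
T_max/T_min = cosh(S/(2a)) = 1.751075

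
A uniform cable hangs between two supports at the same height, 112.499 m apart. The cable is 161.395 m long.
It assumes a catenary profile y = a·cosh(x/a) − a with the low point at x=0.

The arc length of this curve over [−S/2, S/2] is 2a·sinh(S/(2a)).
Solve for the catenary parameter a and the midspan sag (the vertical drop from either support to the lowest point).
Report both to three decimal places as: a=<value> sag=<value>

seed: a₀ = √(S³/(24(L−S))) = √(112.499³/(24·48.896)) = 34.832184
iter 1: u=1.614871  f(a)=+6.786e+00  f'(a)=-3.611e+00  a ← 34.832184 − (+6.786e+00/-3.611e+00) = 36.711346
iter 2: u=1.532210  f(a)=+5.879e-01  f'(a)=-3.010e+00  a ← 36.711346 − (+5.879e-01/-3.010e+00) = 36.906623
iter 3: u=1.524103  f(a)=+5.336e-03  f'(a)=-2.956e+00  a ← 36.906623 − (+5.336e-03/-2.956e+00) = 36.908428
iter 4: u=1.524029  f(a)=+4.484e-07  f'(a)=-2.955e+00  a ← 36.908428 − (+4.484e-07/-2.955e+00) = 36.908428
iter 5: u=1.524029  f(a)=+0.000e+00  f'(a)=-2.955e+00  a ← 36.908428 − (+0.000e+00/-2.955e+00) = 36.908428
converged: |Δa| < 1e-12 after 5 iterations
sag = a·(cosh(S/(2a)) − 1) = 36.908428·(cosh(1.524029) − 1) = 51.828929
T_max/T_min = cosh(S/(2a)) = 2.404257

a=36.908 sag=51.829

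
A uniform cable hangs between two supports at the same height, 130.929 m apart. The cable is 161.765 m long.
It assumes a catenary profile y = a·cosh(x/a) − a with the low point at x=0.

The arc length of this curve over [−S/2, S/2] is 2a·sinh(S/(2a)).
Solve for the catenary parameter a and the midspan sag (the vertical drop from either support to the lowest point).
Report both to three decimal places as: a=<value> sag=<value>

a=56.919 sag=41.984

seed: a₀ = √(S³/(24(L−S))) = √(130.929³/(24·30.836)) = 55.070515
iter 1: u=1.188740  f(a)=+2.253e+00  f'(a)=-1.286e+00  a ← 55.070515 − (+2.253e+00/-1.286e+00) = 56.822395
iter 2: u=1.152090  f(a)=+1.120e-01  f'(a)=-1.161e+00  a ← 56.822395 − (+1.120e-01/-1.161e+00) = 56.918835
iter 3: u=1.150138  f(a)=+3.087e-04  f'(a)=-1.155e+00  a ← 56.918835 − (+3.087e-04/-1.155e+00) = 56.919102
iter 4: u=1.150132  f(a)=+2.359e-09  f'(a)=-1.155e+00  a ← 56.919102 − (+2.359e-09/-1.155e+00) = 56.919102
iter 5: u=1.150132  f(a)=+0.000e+00  f'(a)=-1.155e+00  a ← 56.919102 − (+0.000e+00/-1.155e+00) = 56.919102
converged: |Δa| < 1e-12 after 5 iterations
sag = a·(cosh(S/(2a)) − 1) = 56.919102·(cosh(1.150132) − 1) = 41.983694
T_max/T_min = cosh(S/(2a)) = 1.737603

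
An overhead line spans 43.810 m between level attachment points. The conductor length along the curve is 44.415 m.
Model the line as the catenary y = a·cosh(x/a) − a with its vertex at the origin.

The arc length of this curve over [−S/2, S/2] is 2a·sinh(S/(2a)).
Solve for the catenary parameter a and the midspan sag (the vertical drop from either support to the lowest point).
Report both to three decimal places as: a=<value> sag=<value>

seed: a₀ = √(S³/(24(L−S))) = √(43.810³/(24·0.605)) = 76.098583
iter 1: u=0.287850  f(a)=+2.511e-03  f'(a)=-1.603e-02  a ← 76.098583 − (+2.511e-03/-1.603e-02) = 76.255227
iter 2: u=0.287259  f(a)=+7.776e-06  f'(a)=-1.593e-02  a ← 76.255227 − (+7.776e-06/-1.593e-02) = 76.255715
iter 3: u=0.287257  f(a)=+7.504e-11  f'(a)=-1.593e-02  a ← 76.255715 − (+7.504e-11/-1.593e-02) = 76.255715
iter 4: u=0.287257  f(a)=+7.105e-15  f'(a)=-1.593e-02  a ← 76.255715 − (+7.105e-15/-1.593e-02) = 76.255715
converged: |Δa| < 1e-12 after 4 iterations
sag = a·(cosh(S/(2a)) − 1) = 76.255715·(cosh(0.287257) − 1) = 3.167878
T_max/T_min = cosh(S/(2a)) = 1.041543

a=76.256 sag=3.168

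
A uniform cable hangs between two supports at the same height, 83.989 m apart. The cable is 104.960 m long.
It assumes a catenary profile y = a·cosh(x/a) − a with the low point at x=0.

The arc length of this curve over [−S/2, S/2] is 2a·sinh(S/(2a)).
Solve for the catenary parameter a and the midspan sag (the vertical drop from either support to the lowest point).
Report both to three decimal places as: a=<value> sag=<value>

a=35.527 sag=27.847

seed: a₀ = √(S³/(24(L−S))) = √(83.989³/(24·20.971)) = 34.309819
iter 1: u=1.223979  f(a)=+1.628e+00  f'(a)=-1.416e+00  a ← 34.309819 − (+1.628e+00/-1.416e+00) = 35.459862
iter 2: u=1.184283  f(a)=+8.544e-02  f'(a)=-1.271e+00  a ← 35.459862 − (+8.544e-02/-1.271e+00) = 35.527106
iter 3: u=1.182041  f(a)=+2.642e-04  f'(a)=-1.263e+00  a ← 35.527106 − (+2.642e-04/-1.263e+00) = 35.527315
iter 4: u=1.182034  f(a)=+2.542e-09  f'(a)=-1.263e+00  a ← 35.527315 − (+2.542e-09/-1.263e+00) = 35.527315
iter 5: u=1.182034  f(a)=-2.842e-14  f'(a)=-1.263e+00  a ← 35.527315 − (-2.842e-14/-1.263e+00) = 35.527315
converged: |Δa| < 1e-12 after 5 iterations
sag = a·(cosh(S/(2a)) − 1) = 35.527315·(cosh(1.182034) − 1) = 27.847290
T_max/T_min = cosh(S/(2a)) = 1.783828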